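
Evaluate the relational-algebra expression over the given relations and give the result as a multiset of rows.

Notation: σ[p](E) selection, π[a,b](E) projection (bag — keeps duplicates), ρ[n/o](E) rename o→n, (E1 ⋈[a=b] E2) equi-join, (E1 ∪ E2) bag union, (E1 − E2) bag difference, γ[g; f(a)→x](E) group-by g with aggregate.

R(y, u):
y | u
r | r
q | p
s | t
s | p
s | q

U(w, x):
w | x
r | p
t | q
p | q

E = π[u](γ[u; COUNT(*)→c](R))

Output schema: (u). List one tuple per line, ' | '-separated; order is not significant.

Per-node cardinality:
  R → 5
  γ[u; COUNT(*)→c](R) → 4
  π[u](γ[u; COUNT(*)→c](R)) → 4

== RESULT ==
u
p
q
r
t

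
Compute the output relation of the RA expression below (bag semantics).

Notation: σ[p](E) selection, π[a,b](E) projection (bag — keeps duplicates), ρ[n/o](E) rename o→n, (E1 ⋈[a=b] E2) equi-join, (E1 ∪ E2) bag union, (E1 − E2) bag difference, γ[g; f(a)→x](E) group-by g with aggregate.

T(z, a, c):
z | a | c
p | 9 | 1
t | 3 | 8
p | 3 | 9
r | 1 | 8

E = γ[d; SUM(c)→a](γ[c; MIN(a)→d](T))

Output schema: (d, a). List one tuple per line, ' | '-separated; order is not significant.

Per-node cardinality:
  T → 4
  γ[c; MIN(a)→d](T) → 3
  γ[d; SUM(c)→a](γ[c; MIN(a)→d](T)) → 3

== RESULT ==
d | a
1 | 8
3 | 9
9 | 1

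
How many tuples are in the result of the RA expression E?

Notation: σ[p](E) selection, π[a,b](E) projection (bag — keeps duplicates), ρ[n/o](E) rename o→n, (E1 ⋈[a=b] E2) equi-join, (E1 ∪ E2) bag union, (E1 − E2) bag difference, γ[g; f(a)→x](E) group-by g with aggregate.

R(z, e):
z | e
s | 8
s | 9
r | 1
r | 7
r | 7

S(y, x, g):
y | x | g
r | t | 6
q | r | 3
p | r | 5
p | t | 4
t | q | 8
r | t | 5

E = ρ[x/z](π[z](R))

Stepwise |·|:
  R → 5
  π[z](R) → 5
  ρ[x/z](π[z](R)) → 5

|E| = 5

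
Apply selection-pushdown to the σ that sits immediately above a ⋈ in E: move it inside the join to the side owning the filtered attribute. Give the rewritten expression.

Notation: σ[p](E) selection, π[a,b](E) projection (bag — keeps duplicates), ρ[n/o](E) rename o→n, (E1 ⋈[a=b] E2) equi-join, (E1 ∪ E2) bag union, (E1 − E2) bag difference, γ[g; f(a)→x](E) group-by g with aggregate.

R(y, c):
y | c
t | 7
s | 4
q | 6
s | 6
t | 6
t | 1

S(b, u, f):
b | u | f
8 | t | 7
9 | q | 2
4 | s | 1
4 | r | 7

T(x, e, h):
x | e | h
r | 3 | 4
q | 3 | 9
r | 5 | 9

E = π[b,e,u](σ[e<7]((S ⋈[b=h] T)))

σ filters on e, owned by the right side.
E' = π[b,e,u]((S ⋈[b=h] σ[e<7](T)))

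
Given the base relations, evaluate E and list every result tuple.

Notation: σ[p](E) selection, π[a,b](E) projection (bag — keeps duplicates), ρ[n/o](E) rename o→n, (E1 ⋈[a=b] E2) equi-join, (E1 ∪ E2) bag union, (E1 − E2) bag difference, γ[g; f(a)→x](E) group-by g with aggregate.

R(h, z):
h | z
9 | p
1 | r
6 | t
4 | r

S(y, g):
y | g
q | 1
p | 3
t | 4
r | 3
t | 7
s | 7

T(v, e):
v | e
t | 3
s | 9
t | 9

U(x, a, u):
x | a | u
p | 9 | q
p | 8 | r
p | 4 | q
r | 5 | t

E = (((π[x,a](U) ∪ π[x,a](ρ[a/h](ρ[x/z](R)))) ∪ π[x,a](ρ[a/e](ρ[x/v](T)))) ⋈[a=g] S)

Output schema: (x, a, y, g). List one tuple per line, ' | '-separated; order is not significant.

Row counts bottom-up:
  U → 4
  π[x,a](U) → 4
  R → 4
  ρ[x/z](R) → 4
  ρ[a/h](ρ[x/z](R)) → 4
  π[x,a](ρ[a/h](ρ[x/z](R))) → 4
  (π[x,a](U) ∪ π[x,a](ρ[a/h](ρ[x/z](R)))) → 8
  T → 3
  ρ[x/v](T) → 3
  ρ[a/e](ρ[x/v](T)) → 3
  π[x,a](ρ[a/e](ρ[x/v](T))) → 3
  ((π[x,a](U) ∪ π[x,a](ρ[a/h](ρ[x/z](R)))) ∪ π[x,a](ρ[a/e](ρ[x/v](T)))) → 11
  S → 6
  (((π[x,a](U) ∪ π[x,a](ρ[a/h](ρ[x/z](R)))) ∪ π[x,a](ρ[a/e](ρ[x/v](T)))) ⋈[a=g] S) → 5

== RESULT ==
x | a | y | g
p | 4 | t | 4
r | 1 | q | 1
r | 4 | t | 4
t | 3 | p | 3
t | 3 | r | 3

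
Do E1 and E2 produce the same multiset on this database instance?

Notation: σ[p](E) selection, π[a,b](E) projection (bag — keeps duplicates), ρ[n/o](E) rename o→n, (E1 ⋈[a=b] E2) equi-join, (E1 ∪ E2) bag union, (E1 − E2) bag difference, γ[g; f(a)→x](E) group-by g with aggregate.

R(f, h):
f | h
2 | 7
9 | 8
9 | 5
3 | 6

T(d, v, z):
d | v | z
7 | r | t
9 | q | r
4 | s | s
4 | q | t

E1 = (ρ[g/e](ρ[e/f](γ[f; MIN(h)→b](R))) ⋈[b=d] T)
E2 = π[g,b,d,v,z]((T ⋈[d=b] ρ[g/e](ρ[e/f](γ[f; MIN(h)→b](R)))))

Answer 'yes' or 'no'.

E1 subexpression sizes:
  R → 4
  γ[f; MIN(h)→b](R) → 3
  ρ[e/f](γ[f; MIN(h)→b](R)) → 3
  ρ[g/e](ρ[e/f](γ[f; MIN(h)→b](R))) → 3
  T → 4
  (ρ[g/e](ρ[e/f](γ[f; MIN(h)→b](R))) ⋈[b=d] T) → 1
E2 subexpression sizes:
  T → 4
  R → 4
  γ[f; MIN(h)→b](R) → 3
  ρ[e/f](γ[f; MIN(h)→b](R)) → 3
  ρ[g/e](ρ[e/f](γ[f; MIN(h)→b](R))) → 3
  (T ⋈[d=b] ρ[g/e](ρ[e/f](γ[f; MIN(h)→b](R)))) → 1
  π[g,b,d,v,z]((T ⋈[d=b] ρ[g/e](ρ[e/f](γ[f; MIN(h)→b](R))))) → 1

E1 and E2 produce the same multiset:
g | b | d | v | z
2 | 7 | 7 | r | t

yes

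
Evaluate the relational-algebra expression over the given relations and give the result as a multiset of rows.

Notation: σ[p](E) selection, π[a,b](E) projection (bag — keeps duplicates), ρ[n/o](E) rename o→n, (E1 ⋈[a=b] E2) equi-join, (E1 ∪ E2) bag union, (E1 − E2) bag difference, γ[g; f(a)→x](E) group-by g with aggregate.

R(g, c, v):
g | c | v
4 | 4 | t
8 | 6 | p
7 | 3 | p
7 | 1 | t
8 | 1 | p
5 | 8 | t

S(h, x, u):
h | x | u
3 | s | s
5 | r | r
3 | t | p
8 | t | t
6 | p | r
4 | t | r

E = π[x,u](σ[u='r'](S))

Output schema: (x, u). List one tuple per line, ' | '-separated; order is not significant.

Stepwise |·|:
  S → 6
  σ[u='r'](S) → 3
  π[x,u](σ[u='r'](S)) → 3

== RESULT ==
x | u
p | r
r | r
t | r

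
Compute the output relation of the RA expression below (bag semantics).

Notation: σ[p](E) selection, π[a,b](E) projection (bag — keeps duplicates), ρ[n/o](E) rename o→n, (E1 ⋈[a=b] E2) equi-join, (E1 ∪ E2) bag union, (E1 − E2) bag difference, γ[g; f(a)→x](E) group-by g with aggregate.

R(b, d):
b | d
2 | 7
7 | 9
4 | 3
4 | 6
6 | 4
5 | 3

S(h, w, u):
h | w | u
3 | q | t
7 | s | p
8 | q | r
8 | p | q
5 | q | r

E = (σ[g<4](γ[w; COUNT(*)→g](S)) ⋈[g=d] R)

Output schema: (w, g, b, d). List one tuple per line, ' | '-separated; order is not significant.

Subexpression sizes:
  S → 5
  γ[w; COUNT(*)→g](S) → 3
  σ[g<4](γ[w; COUNT(*)→g](S)) → 3
  R → 6
  (σ[g<4](γ[w; COUNT(*)→g](S)) ⋈[g=d] R) → 2

== RESULT ==
w | g | b | d
q | 3 | 4 | 3
q | 3 | 5 | 3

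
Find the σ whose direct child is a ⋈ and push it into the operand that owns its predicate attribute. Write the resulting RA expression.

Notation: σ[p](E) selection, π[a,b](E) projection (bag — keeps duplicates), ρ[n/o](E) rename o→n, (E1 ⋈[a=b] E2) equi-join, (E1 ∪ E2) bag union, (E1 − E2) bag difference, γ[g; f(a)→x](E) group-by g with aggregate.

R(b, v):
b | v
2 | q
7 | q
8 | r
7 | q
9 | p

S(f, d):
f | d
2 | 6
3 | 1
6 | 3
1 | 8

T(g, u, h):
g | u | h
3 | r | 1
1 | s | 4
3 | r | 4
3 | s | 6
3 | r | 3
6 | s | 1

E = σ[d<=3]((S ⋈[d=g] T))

σ filters on d, owned by the left side.
E' = (σ[d<=3](S) ⋈[d=g] T)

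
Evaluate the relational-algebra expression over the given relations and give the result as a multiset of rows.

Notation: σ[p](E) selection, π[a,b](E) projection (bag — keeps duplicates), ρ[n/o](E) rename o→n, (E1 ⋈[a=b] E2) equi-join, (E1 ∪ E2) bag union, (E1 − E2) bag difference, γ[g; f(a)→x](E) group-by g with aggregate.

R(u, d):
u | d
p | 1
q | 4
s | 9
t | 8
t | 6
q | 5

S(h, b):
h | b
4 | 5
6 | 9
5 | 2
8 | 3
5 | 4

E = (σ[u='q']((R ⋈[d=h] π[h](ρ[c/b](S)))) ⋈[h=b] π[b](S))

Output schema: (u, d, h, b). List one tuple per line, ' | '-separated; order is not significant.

Per-node cardinality:
  R → 6
  S → 5
  ρ[c/b](S) → 5
  π[h](ρ[c/b](S)) → 5
  (R ⋈[d=h] π[h](ρ[c/b](S))) → 5
  σ[u='q']((R ⋈[d=h] π[h](ρ[c/b](S)))) → 3
  S → 5
  π[b](S) → 5
  (σ[u='q']((R ⋈[d=h] π[h](ρ[c/b](S)))) ⋈[h=b] π[b](S)) → 3

== RESULT ==
u | d | h | b
q | 4 | 4 | 4
q | 5 | 5 | 5
q | 5 | 5 | 5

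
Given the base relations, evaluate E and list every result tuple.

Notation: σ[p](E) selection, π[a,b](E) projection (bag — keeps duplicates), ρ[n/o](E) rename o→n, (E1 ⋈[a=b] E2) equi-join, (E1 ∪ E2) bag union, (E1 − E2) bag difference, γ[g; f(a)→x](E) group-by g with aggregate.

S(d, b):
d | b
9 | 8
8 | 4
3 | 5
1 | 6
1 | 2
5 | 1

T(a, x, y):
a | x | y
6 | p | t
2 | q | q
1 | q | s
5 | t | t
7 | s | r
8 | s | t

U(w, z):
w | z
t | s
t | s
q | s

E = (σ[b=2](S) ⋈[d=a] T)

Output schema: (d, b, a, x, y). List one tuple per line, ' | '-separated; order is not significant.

Row counts bottom-up:
  S → 6
  σ[b=2](S) → 1
  T → 6
  (σ[b=2](S) ⋈[d=a] T) → 1

== RESULT ==
d | b | a | x | y
1 | 2 | 1 | q | s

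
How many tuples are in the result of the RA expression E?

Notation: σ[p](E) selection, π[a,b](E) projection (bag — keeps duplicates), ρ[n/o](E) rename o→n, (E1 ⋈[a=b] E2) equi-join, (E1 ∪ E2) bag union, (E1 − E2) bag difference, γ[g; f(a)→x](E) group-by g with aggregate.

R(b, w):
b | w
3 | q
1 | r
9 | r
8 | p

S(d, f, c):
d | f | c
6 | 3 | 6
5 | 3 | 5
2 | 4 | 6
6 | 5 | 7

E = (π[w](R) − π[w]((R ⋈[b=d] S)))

Row counts bottom-up:
  R → 4
  π[w](R) → 4
  R → 4
  S → 4
  (R ⋈[b=d] S) → 0
  π[w]((R ⋈[b=d] S)) → 0
  (π[w](R) − π[w]((R ⋈[b=d] S))) → 4

|E| = 4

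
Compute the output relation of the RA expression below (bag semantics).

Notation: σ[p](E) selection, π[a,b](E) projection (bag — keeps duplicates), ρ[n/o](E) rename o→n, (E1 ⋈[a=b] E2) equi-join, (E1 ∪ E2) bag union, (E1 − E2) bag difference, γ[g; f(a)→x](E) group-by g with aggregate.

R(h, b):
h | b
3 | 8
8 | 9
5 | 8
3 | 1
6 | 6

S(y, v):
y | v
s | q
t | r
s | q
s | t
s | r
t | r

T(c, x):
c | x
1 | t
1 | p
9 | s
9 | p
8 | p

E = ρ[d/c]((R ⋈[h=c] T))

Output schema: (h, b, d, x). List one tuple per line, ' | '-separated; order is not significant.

Stepwise |·|:
  R → 5
  T → 5
  (R ⋈[h=c] T) → 1
  ρ[d/c]((R ⋈[h=c] T)) → 1

== RESULT ==
h | b | d | x
8 | 9 | 8 | p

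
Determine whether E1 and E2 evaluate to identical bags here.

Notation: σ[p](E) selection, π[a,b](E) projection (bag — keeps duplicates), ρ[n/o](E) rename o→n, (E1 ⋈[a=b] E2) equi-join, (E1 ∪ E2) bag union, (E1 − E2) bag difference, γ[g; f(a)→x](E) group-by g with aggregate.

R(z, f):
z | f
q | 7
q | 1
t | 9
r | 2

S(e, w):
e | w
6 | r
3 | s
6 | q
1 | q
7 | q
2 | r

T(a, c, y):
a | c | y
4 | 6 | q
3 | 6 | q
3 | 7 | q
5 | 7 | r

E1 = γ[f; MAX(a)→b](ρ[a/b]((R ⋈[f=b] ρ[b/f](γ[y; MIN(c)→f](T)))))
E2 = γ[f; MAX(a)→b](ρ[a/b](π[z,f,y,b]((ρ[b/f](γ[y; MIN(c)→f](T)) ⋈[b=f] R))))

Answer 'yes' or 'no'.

E1 subexpression sizes:
  R → 4
  T → 4
  γ[y; MIN(c)→f](T) → 2
  ρ[b/f](γ[y; MIN(c)→f](T)) → 2
  (R ⋈[f=b] ρ[b/f](γ[y; MIN(c)→f](T))) → 1
  ρ[a/b]((R ⋈[f=b] ρ[b/f](γ[y; MIN(c)→f](T)))) → 1
  γ[f; MAX(a)→b](ρ[a/b]((R ⋈[f=b] ρ[b/f](γ[y; MIN(c)→f](T))))) → 1
E2 subexpression sizes:
  T → 4
  γ[y; MIN(c)→f](T) → 2
  ρ[b/f](γ[y; MIN(c)→f](T)) → 2
  R → 4
  (ρ[b/f](γ[y; MIN(c)→f](T)) ⋈[b=f] R) → 1
  π[z,f,y,b]((ρ[b/f](γ[y; MIN(c)→f](T)) ⋈[b=f] R)) → 1
  ρ[a/b](π[z,f,y,b]((ρ[b/f](γ[y; MIN(c)→f](T)) ⋈[b=f] R))) → 1
  γ[f; MAX(a)→b](ρ[a/b](π[z,f,y,b]((ρ[b/f](γ[y; MIN(c)→f](T)) ⋈[b=f] R)))) → 1

E1 and E2 produce the same multiset:
f | b
7 | 7

yes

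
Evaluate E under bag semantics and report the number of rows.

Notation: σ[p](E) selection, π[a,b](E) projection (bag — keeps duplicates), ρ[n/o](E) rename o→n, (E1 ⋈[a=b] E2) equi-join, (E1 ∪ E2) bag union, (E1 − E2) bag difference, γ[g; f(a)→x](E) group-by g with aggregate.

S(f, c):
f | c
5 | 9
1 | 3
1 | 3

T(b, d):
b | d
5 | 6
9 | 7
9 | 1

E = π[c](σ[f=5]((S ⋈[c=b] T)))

Subexpression sizes:
  S → 3
  T → 3
  (S ⋈[c=b] T) → 2
  σ[f=5]((S ⋈[c=b] T)) → 2
  π[c](σ[f=5]((S ⋈[c=b] T))) → 2

|E| = 2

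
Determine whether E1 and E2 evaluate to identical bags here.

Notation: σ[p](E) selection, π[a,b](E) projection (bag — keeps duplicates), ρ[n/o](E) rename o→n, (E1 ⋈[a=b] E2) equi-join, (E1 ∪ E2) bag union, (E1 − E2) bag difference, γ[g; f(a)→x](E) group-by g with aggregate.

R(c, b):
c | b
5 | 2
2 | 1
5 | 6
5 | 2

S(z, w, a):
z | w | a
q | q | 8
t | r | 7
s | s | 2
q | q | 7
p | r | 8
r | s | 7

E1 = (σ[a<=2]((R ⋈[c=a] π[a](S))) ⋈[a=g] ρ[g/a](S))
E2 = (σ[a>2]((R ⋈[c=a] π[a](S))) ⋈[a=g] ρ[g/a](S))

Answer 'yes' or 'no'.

E1 per-node cardinality:
  R → 4
  S → 6
  π[a](S) → 6
  (R ⋈[c=a] π[a](S)) → 1
  σ[a<=2]((R ⋈[c=a] π[a](S))) → 1
  S → 6
  ρ[g/a](S) → 6
  (σ[a<=2]((R ⋈[c=a] π[a](S))) ⋈[a=g] ρ[g/a](S)) → 1
E2 per-node cardinality:
  R → 4
  S → 6
  π[a](S) → 6
  (R ⋈[c=a] π[a](S)) → 1
  σ[a>2]((R ⋈[c=a] π[a](S))) → 0
  S → 6
  ρ[g/a](S) → 6
  (σ[a>2]((R ⋈[c=a] π[a](S))) ⋈[a=g] ρ[g/a](S)) → 0

E1 result:
c | b | a | z | w | g
2 | 1 | 2 | s | s | 2
E2 result:
c | b | a | z | w | g
(0 rows)
Witness: (2, 1, 2, 's', 's', 2) appears 1× in E1 but 0× in E2.

no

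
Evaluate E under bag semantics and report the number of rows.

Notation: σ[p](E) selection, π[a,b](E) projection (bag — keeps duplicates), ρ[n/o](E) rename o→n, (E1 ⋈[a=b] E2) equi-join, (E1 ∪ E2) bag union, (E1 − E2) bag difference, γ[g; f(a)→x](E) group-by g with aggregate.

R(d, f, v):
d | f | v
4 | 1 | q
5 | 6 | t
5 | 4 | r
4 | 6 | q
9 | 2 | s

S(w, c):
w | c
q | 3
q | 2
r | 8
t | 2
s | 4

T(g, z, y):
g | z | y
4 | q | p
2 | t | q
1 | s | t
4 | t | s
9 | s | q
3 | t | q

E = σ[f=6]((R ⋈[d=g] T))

Stepwise |·|:
  R → 5
  T → 6
  (R ⋈[d=g] T) → 5
  σ[f=6]((R ⋈[d=g] T)) → 2

|E| = 2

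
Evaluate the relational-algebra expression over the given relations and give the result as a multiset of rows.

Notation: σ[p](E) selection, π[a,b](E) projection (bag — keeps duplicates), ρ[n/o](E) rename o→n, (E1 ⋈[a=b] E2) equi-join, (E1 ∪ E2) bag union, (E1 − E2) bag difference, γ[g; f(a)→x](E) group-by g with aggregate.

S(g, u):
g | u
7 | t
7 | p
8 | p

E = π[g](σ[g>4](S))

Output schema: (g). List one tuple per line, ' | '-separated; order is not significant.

Row counts bottom-up:
  S → 3
  σ[g>4](S) → 3
  π[g](σ[g>4](S)) → 3

== RESULT ==
g
7
7
8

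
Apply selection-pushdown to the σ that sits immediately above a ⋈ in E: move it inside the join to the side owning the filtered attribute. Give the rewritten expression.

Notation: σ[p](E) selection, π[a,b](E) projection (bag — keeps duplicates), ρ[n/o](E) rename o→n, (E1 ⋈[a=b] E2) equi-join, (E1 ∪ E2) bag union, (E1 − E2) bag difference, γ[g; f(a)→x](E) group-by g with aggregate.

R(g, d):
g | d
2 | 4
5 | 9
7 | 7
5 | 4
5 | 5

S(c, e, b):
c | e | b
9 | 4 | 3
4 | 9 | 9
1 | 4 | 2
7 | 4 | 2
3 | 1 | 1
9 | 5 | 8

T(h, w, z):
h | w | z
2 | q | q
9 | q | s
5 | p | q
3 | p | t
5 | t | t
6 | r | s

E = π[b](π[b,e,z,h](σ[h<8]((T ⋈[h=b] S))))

σ filters on h, owned by the left side.
E' = π[b](π[b,e,z,h]((σ[h<8](T) ⋈[h=b] S)))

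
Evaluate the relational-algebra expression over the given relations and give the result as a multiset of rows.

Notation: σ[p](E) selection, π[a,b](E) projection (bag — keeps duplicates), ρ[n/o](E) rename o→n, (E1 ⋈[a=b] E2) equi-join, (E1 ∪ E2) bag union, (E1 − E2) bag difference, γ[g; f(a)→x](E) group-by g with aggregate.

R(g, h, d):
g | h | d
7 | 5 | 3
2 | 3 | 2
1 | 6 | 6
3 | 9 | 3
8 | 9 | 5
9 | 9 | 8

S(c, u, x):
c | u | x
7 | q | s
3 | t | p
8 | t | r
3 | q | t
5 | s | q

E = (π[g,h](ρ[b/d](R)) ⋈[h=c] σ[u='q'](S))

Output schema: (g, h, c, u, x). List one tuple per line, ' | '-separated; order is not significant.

Row counts bottom-up:
  R → 6
  ρ[b/d](R) → 6
  π[g,h](ρ[b/d](R)) → 6
  S → 5
  σ[u='q'](S) → 2
  (π[g,h](ρ[b/d](R)) ⋈[h=c] σ[u='q'](S)) → 1

== RESULT ==
g | h | c | u | x
2 | 3 | 3 | q | t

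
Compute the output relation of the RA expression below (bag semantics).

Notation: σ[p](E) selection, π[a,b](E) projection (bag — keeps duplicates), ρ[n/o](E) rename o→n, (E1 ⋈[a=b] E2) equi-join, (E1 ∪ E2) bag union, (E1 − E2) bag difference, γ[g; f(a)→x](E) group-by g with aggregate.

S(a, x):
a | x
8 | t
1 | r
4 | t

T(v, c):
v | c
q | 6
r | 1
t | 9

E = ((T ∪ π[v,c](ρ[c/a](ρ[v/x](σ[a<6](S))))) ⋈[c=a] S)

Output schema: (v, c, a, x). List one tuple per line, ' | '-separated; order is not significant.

Stepwise |·|:
  T → 3
  S → 3
  σ[a<6](S) → 2
  ρ[v/x](σ[a<6](S)) → 2
  ρ[c/a](ρ[v/x](σ[a<6](S))) → 2
  π[v,c](ρ[c/a](ρ[v/x](σ[a<6](S)))) → 2
  (T ∪ π[v,c](ρ[c/a](ρ[v/x](σ[a<6](S))))) → 5
  S → 3
  ((T ∪ π[v,c](ρ[c/a](ρ[v/x](σ[a<6](S))))) ⋈[c=a] S) → 3

== RESULT ==
v | c | a | x
r | 1 | 1 | r
r | 1 | 1 | r
t | 4 | 4 | t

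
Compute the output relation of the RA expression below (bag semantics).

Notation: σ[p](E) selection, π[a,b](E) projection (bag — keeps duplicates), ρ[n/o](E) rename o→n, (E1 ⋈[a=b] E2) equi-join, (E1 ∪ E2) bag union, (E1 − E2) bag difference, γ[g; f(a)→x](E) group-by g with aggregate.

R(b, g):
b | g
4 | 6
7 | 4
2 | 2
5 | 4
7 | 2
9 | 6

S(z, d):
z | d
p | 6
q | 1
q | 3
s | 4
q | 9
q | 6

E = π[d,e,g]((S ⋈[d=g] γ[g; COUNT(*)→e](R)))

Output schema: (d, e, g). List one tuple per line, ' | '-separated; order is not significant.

Per-node cardinality:
  S → 6
  R → 6
  γ[g; COUNT(*)→e](R) → 3
  (S ⋈[d=g] γ[g; COUNT(*)→e](R)) → 3
  π[d,e,g]((S ⋈[d=g] γ[g; COUNT(*)→e](R))) → 3

== RESULT ==
d | e | g
4 | 2 | 4
6 | 2 | 6
6 | 2 | 6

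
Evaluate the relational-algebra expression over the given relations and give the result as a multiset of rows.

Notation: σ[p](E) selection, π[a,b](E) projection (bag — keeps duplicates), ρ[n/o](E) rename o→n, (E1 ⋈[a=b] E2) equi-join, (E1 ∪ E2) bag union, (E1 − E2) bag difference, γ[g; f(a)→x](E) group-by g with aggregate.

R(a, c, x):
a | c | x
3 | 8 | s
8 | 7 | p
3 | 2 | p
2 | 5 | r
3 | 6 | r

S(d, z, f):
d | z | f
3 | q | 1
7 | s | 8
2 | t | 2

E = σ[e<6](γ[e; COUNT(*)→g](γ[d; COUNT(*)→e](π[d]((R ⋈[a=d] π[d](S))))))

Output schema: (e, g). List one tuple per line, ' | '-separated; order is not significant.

Per-node cardinality:
  R → 5
  S → 3
  π[d](S) → 3
  (R ⋈[a=d] π[d](S)) → 4
  π[d]((R ⋈[a=d] π[d](S))) → 4
  γ[d; COUNT(*)→e](π[d]((R ⋈[a=d] π[d](S)))) → 2
  γ[e; COUNT(*)→g](γ[d; COUNT(*)→e](π[d]((R ⋈[a=d] π[d](S))))) → 2
  σ[e<6](γ[e; COUNT(*)→g](γ[d; COUNT(*)→e](π[d]((R ⋈[a=d] π[d](S)))))) → 2

== RESULT ==
e | g
1 | 1
3 | 1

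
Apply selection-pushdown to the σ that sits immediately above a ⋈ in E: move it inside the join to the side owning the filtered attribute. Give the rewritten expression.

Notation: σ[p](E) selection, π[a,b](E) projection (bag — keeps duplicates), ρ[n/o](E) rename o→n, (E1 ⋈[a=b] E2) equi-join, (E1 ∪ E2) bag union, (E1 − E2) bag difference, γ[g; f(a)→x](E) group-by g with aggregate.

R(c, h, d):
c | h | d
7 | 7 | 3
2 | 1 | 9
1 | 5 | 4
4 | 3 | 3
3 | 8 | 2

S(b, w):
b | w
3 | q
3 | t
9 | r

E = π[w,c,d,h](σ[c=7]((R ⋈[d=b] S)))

σ filters on c, owned by the left side.
E' = π[w,c,d,h]((σ[c=7](R) ⋈[d=b] S))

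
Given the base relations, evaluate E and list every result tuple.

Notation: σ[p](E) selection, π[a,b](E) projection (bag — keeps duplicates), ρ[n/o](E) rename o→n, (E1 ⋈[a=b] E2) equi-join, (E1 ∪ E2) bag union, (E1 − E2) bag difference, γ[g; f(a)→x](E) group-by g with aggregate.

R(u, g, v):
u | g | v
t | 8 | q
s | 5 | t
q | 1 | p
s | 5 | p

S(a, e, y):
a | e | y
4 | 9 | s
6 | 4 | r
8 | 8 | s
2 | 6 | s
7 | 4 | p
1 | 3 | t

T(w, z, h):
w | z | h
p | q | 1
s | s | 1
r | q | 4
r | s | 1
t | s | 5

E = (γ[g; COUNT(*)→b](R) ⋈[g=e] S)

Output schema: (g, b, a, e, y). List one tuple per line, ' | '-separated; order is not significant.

Subexpression sizes:
  R → 4
  γ[g; COUNT(*)→b](R) → 3
  S → 6
  (γ[g; COUNT(*)→b](R) ⋈[g=e] S) → 1

== RESULT ==
g | b | a | e | y
8 | 1 | 8 | 8 | s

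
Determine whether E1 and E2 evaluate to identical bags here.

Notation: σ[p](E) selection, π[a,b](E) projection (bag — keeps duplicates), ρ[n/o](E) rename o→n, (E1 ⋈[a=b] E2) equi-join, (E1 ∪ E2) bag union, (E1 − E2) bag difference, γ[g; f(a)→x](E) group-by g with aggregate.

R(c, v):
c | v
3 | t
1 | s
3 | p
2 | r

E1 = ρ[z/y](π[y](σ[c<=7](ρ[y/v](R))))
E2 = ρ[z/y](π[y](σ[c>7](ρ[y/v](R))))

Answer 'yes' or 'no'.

E1 per-node cardinality:
  R → 4
  ρ[y/v](R) → 4
  σ[c<=7](ρ[y/v](R)) → 4
  π[y](σ[c<=7](ρ[y/v](R))) → 4
  ρ[z/y](π[y](σ[c<=7](ρ[y/v](R)))) → 4
E2 per-node cardinality:
  R → 4
  ρ[y/v](R) → 4
  σ[c>7](ρ[y/v](R)) → 0
  π[y](σ[c>7](ρ[y/v](R))) → 0
  ρ[z/y](π[y](σ[c>7](ρ[y/v](R)))) → 0

E1 result:
z
p
r
s
t
E2 result:
z
(0 rows)
Witness: ('p',) appears 1× in E1 but 0× in E2.

no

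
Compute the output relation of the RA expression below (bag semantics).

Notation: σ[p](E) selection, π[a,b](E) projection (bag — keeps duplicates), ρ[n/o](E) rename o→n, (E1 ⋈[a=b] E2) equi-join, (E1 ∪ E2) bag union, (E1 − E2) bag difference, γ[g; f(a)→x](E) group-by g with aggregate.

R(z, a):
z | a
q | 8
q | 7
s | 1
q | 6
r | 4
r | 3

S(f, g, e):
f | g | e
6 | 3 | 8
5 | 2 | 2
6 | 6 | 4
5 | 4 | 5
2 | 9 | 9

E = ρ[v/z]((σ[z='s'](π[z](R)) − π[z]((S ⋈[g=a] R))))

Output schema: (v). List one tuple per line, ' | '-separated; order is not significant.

Per-node cardinality:
  R → 6
  π[z](R) → 6
  σ[z='s'](π[z](R)) → 1
  S → 5
  R → 6
  (S ⋈[g=a] R) → 3
  π[z]((S ⋈[g=a] R)) → 3
  (σ[z='s'](π[z](R)) − π[z]((S ⋈[g=a] R))) → 1
  ρ[v/z]((σ[z='s'](π[z](R)) − π[z]((S ⋈[g=a] R)))) → 1

== RESULT ==
v
s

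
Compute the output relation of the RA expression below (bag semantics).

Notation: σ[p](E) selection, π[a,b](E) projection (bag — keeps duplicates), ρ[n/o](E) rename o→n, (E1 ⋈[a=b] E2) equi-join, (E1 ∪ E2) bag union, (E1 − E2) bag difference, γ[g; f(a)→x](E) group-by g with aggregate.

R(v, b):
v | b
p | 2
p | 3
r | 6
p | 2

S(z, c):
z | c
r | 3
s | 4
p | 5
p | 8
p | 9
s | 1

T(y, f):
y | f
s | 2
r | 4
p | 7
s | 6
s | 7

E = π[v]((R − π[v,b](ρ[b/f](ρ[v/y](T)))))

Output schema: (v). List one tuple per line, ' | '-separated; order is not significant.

Subexpression sizes:
  R → 4
  T → 5
  ρ[v/y](T) → 5
  ρ[b/f](ρ[v/y](T)) → 5
  π[v,b](ρ[b/f](ρ[v/y](T))) → 5
  (R − π[v,b](ρ[b/f](ρ[v/y](T)))) → 4
  π[v]((R − π[v,b](ρ[b/f](ρ[v/y](T))))) → 4

== RESULT ==
v
p
p
p
r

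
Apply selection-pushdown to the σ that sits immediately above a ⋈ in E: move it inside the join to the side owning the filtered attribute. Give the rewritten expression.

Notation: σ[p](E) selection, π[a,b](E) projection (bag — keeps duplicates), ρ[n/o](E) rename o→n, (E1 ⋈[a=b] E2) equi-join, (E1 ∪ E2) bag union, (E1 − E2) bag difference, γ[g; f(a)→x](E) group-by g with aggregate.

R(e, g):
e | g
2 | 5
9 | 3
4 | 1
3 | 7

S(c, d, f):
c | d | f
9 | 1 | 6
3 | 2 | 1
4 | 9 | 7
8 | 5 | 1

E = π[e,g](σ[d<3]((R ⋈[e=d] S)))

σ filters on d, owned by the right side.
E' = π[e,g]((R ⋈[e=d] σ[d<3](S)))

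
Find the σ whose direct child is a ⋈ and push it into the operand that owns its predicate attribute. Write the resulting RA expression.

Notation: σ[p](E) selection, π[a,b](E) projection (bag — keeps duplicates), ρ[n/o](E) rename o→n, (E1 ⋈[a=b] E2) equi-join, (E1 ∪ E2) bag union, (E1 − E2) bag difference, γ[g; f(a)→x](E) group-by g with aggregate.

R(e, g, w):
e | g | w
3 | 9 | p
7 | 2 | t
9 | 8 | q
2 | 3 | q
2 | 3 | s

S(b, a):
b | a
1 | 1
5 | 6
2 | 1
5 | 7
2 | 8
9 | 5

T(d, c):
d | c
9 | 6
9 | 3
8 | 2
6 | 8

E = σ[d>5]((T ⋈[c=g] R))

σ filters on d, owned by the left side.
E' = (σ[d>5](T) ⋈[c=g] R)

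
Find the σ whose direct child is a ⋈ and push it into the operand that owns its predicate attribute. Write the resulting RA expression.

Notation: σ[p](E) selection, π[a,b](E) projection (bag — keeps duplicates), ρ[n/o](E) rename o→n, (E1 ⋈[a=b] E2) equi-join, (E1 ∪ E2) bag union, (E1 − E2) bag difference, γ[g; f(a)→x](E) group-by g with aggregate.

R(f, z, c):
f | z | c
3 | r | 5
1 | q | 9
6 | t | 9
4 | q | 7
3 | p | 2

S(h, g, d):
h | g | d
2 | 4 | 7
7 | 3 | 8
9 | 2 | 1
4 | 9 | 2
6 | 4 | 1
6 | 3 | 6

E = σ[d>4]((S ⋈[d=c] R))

σ filters on d, owned by the left side.
E' = (σ[d>4](S) ⋈[d=c] R)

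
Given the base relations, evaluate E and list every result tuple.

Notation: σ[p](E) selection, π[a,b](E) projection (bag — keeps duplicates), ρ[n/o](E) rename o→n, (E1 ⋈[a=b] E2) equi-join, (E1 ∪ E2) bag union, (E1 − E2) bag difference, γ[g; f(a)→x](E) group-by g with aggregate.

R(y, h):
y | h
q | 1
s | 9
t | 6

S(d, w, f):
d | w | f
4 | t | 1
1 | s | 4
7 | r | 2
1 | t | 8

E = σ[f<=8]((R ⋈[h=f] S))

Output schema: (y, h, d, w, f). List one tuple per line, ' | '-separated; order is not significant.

Per-node cardinality:
  R → 3
  S → 4
  (R ⋈[h=f] S) → 1
  σ[f<=8]((R ⋈[h=f] S)) → 1

== RESULT ==
y | h | d | w | f
q | 1 | 4 | t | 1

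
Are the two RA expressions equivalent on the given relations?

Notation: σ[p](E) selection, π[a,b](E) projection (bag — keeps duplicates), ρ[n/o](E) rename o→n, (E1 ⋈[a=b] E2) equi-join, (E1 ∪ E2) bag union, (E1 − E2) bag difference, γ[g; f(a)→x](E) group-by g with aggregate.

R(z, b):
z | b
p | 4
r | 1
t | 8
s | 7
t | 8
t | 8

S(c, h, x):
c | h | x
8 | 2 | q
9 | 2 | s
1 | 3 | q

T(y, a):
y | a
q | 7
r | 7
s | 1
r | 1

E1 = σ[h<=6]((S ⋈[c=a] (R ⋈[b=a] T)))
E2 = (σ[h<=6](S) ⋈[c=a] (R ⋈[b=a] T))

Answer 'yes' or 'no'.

E1 per-node cardinality:
  S → 3
  R → 6
  T → 4
  (R ⋈[b=a] T) → 4
  (S ⋈[c=a] (R ⋈[b=a] T)) → 2
  σ[h<=6]((S ⋈[c=a] (R ⋈[b=a] T))) → 2
E2 per-node cardinality:
  S → 3
  σ[h<=6](S) → 3
  R → 6
  T → 4
  (R ⋈[b=a] T) → 4
  (σ[h<=6](S) ⋈[c=a] (R ⋈[b=a] T)) → 2

E1 and E2 produce the same multiset:
c | h | x | z | b | y | a
1 | 3 | q | r | 1 | r | 1
1 | 3 | q | r | 1 | s | 1

yes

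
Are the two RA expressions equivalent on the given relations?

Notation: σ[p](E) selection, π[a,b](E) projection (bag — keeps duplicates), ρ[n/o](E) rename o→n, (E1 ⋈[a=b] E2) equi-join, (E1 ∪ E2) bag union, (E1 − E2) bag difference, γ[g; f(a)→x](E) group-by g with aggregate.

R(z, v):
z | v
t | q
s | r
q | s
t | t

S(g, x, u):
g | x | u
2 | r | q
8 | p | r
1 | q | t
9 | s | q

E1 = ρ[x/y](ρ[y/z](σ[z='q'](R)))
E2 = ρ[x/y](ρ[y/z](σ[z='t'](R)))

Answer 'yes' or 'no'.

E1 per-node cardinality:
  R → 4
  σ[z='q'](R) → 1
  ρ[y/z](σ[z='q'](R)) → 1
  ρ[x/y](ρ[y/z](σ[z='q'](R))) → 1
E2 per-node cardinality:
  R → 4
  σ[z='t'](R) → 2
  ρ[y/z](σ[z='t'](R)) → 2
  ρ[x/y](ρ[y/z](σ[z='t'](R))) → 2

E1 result:
x | v
q | s
E2 result:
x | v
t | q
t | t
Witness: ('t', 't') appears 0× in E1 but 1× in E2.

no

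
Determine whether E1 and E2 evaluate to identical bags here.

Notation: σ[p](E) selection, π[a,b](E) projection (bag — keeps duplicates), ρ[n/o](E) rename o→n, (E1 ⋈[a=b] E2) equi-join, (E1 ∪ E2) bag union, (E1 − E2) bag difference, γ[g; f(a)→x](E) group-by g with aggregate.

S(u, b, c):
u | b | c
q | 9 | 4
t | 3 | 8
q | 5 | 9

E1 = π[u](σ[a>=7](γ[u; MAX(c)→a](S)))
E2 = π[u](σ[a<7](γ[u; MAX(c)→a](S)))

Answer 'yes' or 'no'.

E1 subexpression sizes:
  S → 3
  γ[u; MAX(c)→a](S) → 2
  σ[a>=7](γ[u; MAX(c)→a](S)) → 2
  π[u](σ[a>=7](γ[u; MAX(c)→a](S))) → 2
E2 subexpression sizes:
  S → 3
  γ[u; MAX(c)→a](S) → 2
  σ[a<7](γ[u; MAX(c)→a](S)) → 0
  π[u](σ[a<7](γ[u; MAX(c)→a](S))) → 0

E1 result:
u
q
t
E2 result:
u
(0 rows)
Witness: ('t',) appears 1× in E1 but 0× in E2.

no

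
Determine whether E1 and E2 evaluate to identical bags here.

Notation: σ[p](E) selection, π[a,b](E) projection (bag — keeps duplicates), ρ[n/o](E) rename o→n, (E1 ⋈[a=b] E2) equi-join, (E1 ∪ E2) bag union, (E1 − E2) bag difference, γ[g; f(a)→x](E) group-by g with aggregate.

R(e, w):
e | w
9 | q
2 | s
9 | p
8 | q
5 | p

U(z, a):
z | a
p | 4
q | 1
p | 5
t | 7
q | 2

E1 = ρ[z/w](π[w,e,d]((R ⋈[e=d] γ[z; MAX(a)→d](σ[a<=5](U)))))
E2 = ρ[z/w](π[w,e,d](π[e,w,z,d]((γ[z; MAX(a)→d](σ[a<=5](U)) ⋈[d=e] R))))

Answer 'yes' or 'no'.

E1 subexpression sizes:
  R → 5
  U → 5
  σ[a<=5](U) → 4
  γ[z; MAX(a)→d](σ[a<=5](U)) → 2
  (R ⋈[e=d] γ[z; MAX(a)→d](σ[a<=5](U))) → 2
  π[w,e,d]((R ⋈[e=d] γ[z; MAX(a)→d](σ[a<=5](U)))) → 2
  ρ[z/w](π[w,e,d]((R ⋈[e=d] γ[z; MAX(a)→d](σ[a<=5](U))))) → 2
E2 subexpression sizes:
  U → 5
  σ[a<=5](U) → 4
  γ[z; MAX(a)→d](σ[a<=5](U)) → 2
  R → 5
  (γ[z; MAX(a)→d](σ[a<=5](U)) ⋈[d=e] R) → 2
  π[e,w,z,d]((γ[z; MAX(a)→d](σ[a<=5](U)) ⋈[d=e] R)) → 2
  π[w,e,d](π[e,w,z,d]((γ[z; MAX(a)→d](σ[a<=5](U)) ⋈[d=e] R))) → 2
  ρ[z/w](π[w,e,d](π[e,w,z,d]((γ[z; MAX(a)→d](σ[a<=5](U)) ⋈[d=e] R)))) → 2

E1 and E2 produce the same multiset:
z | e | d
p | 5 | 5
s | 2 | 2

yes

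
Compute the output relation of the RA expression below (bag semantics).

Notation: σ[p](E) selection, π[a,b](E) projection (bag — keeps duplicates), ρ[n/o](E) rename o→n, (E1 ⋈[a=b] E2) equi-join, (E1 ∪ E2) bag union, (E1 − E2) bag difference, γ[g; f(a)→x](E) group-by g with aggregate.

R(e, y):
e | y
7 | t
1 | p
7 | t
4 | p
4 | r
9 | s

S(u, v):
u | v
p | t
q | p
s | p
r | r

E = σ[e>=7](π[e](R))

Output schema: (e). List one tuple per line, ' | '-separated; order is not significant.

Row counts bottom-up:
  R → 6
  π[e](R) → 6
  σ[e>=7](π[e](R)) → 3

== RESULT ==
e
7
7
9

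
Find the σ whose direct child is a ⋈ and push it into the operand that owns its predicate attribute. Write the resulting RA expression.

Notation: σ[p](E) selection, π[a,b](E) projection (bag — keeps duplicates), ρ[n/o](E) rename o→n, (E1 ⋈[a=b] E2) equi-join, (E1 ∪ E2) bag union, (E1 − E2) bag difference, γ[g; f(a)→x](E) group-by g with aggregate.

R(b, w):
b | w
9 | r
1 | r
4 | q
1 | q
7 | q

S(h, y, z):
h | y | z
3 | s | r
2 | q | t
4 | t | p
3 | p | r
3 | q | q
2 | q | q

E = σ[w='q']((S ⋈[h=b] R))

σ filters on w, owned by the right side.
E' = (S ⋈[h=b] σ[w='q'](R))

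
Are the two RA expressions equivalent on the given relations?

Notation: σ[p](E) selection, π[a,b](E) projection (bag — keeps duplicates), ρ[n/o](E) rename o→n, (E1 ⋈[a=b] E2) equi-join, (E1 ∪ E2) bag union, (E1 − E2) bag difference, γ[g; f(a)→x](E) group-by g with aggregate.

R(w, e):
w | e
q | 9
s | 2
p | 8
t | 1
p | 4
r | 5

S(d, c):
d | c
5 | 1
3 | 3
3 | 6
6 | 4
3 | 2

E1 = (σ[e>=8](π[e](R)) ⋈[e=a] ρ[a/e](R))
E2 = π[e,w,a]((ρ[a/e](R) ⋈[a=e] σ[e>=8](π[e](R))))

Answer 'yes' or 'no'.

E1 stepwise |·|:
  R → 6
  π[e](R) → 6
  σ[e>=8](π[e](R)) → 2
  R → 6
  ρ[a/e](R) → 6
  (σ[e>=8](π[e](R)) ⋈[e=a] ρ[a/e](R)) → 2
E2 stepwise |·|:
  R → 6
  ρ[a/e](R) → 6
  R → 6
  π[e](R) → 6
  σ[e>=8](π[e](R)) → 2
  (ρ[a/e](R) ⋈[a=e] σ[e>=8](π[e](R))) → 2
  π[e,w,a]((ρ[a/e](R) ⋈[a=e] σ[e>=8](π[e](R)))) → 2

E1 and E2 produce the same multiset:
e | w | a
8 | p | 8
9 | q | 9

yes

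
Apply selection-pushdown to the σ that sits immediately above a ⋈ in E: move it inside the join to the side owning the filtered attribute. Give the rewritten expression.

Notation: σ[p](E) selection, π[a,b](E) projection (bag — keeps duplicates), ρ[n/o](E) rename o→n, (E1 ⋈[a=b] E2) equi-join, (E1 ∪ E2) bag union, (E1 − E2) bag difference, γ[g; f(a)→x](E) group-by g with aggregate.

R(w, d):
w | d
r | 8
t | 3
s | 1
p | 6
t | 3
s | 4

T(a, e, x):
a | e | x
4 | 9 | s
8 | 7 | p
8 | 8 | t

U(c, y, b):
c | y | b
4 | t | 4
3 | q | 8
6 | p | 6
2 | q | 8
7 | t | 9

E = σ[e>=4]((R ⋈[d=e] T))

σ filters on e, owned by the right side.
E' = (R ⋈[d=e] σ[e>=4](T))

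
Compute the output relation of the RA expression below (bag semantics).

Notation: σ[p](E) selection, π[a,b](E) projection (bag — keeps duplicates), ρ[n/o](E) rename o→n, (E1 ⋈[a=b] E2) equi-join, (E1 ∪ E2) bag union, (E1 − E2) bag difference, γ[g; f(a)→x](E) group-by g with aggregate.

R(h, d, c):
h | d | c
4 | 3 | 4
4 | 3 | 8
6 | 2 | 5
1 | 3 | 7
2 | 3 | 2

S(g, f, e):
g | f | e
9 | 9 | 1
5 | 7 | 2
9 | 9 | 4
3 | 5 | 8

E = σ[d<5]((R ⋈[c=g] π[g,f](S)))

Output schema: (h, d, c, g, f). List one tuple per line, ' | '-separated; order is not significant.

Stepwise |·|:
  R → 5
  S → 4
  π[g,f](S) → 4
  (R ⋈[c=g] π[g,f](S)) → 1
  σ[d<5]((R ⋈[c=g] π[g,f](S))) → 1

== RESULT ==
h | d | c | g | f
6 | 2 | 5 | 5 | 7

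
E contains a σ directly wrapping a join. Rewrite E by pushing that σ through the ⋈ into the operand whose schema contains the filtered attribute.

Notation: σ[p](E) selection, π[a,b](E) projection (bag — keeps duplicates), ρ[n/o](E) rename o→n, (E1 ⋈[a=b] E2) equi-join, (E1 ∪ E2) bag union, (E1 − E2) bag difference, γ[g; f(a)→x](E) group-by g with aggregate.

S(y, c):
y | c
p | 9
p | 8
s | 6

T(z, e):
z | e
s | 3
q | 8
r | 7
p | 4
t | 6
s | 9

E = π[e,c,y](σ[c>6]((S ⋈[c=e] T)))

σ filters on c, owned by the left side.
E' = π[e,c,y]((σ[c>6](S) ⋈[c=e] T))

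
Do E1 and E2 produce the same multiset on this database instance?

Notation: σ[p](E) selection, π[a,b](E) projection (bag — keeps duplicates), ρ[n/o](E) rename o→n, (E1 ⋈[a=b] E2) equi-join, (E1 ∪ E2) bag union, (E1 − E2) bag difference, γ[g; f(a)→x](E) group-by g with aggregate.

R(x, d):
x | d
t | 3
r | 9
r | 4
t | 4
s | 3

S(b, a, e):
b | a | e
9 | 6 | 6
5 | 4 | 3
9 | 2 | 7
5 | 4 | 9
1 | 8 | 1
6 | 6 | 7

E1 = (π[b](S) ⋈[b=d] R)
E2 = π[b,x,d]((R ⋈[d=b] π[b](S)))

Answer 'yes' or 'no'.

E1 per-node cardinality:
  S → 6
  π[b](S) → 6
  R → 5
  (π[b](S) ⋈[b=d] R) → 2
E2 per-node cardinality:
  R → 5
  S → 6
  π[b](S) → 6
  (R ⋈[d=b] π[b](S)) → 2
  π[b,x,d]((R ⋈[d=b] π[b](S))) → 2

E1 and E2 produce the same multiset:
b | x | d
9 | r | 9
9 | r | 9

yes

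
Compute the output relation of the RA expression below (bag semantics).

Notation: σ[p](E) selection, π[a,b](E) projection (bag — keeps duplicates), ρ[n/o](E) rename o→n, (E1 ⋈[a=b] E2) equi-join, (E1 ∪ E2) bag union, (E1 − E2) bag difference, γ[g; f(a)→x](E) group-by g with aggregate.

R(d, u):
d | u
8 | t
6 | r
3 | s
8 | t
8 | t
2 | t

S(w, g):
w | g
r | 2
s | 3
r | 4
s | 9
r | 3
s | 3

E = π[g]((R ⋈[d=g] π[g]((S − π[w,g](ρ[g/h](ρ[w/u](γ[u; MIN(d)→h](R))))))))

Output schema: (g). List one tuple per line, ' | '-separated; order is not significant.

Row counts bottom-up:
  R → 6
  S → 6
  R → 6
  γ[u; MIN(d)→h](R) → 3
  ρ[w/u](γ[u; MIN(d)→h](R)) → 3
  ρ[g/h](ρ[w/u](γ[u; MIN(d)→h](R))) → 3
  π[w,g](ρ[g/h](ρ[w/u](γ[u; MIN(d)→h](R)))) → 3
  (S − π[w,g](ρ[g/h](ρ[w/u](γ[u; MIN(d)→h](R))))) → 5
  π[g]((S − π[w,g](ρ[g/h](ρ[w/u](γ[u; MIN(d)→h](R)))))) → 5
  (R ⋈[d=g] π[g]((S − π[w,g](ρ[g/h](ρ[w/u](γ[u; MIN(d)→h](R))))))) → 3
  π[g]((R ⋈[d=g] π[g]((S − π[w,g](ρ[g/h](ρ[w/u](γ[u; MIN(d)→h](R)))))))) → 3

== RESULT ==
g
2
3
3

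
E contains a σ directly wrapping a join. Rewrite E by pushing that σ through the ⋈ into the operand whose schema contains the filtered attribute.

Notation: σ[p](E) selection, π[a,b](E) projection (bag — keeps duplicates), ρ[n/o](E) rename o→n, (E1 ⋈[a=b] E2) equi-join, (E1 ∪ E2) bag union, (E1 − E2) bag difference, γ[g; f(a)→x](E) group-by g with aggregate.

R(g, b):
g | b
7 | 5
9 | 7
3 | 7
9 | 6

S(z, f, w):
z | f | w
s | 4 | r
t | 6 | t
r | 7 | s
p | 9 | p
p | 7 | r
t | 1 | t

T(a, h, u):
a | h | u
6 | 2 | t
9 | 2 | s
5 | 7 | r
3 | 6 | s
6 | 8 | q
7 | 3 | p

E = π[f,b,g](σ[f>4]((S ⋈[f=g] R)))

σ filters on f, owned by the left side.
E' = π[f,b,g]((σ[f>4](S) ⋈[f=g] R))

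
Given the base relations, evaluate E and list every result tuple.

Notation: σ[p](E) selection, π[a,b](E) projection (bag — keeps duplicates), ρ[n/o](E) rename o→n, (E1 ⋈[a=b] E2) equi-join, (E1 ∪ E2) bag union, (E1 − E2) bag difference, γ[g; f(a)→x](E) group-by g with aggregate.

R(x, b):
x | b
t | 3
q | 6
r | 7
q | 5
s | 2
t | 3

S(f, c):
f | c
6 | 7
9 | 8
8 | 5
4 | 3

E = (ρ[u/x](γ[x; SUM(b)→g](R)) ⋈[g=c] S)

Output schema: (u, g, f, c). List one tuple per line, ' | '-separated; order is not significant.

Row counts bottom-up:
  R → 6
  γ[x; SUM(b)→g](R) → 4
  ρ[u/x](γ[x; SUM(b)→g](R)) → 4
  S → 4
  (ρ[u/x](γ[x; SUM(b)→g](R)) ⋈[g=c] S) → 1

== RESULT ==
u | g | f | c
r | 7 | 6 | 7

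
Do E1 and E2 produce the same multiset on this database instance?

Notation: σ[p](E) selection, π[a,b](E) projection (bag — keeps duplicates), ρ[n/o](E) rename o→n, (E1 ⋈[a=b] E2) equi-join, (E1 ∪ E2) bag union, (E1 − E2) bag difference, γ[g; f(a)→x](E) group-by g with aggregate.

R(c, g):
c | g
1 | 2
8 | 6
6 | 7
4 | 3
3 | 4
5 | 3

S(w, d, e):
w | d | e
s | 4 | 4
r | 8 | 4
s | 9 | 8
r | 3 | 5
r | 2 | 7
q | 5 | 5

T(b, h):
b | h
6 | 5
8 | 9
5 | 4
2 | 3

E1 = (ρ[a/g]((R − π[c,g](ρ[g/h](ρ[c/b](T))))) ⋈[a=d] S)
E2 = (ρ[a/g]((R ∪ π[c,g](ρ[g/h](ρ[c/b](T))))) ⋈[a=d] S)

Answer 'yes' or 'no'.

E1 per-node cardinality:
  R → 6
  T → 4
  ρ[c/b](T) → 4
  ρ[g/h](ρ[c/b](T)) → 4
  π[c,g](ρ[g/h](ρ[c/b](T))) → 4
  (R − π[c,g](ρ[g/h](ρ[c/b](T)))) → 6
  ρ[a/g]((R − π[c,g](ρ[g/h](ρ[c/b](T))))) → 6
  S → 6
  (ρ[a/g]((R − π[c,g](ρ[g/h](ρ[c/b](T))))) ⋈[a=d] S) → 4
E2 per-node cardinality:
  R → 6
  T → 4
  ρ[c/b](T) → 4
  ρ[g/h](ρ[c/b](T)) → 4
  π[c,g](ρ[g/h](ρ[c/b](T))) → 4
  (R ∪ π[c,g](ρ[g/h](ρ[c/b](T)))) → 10
  ρ[a/g]((R ∪ π[c,g](ρ[g/h](ρ[c/b](T))))) → 10
  S → 6
  (ρ[a/g]((R ∪ π[c,g](ρ[g/h](ρ[c/b](T))))) ⋈[a=d] S) → 8

E1 result:
c | a | w | d | e
1 | 2 | r | 2 | 7
3 | 4 | s | 4 | 4
4 | 3 | r | 3 | 5
5 | 3 | r | 3 | 5
E2 result:
c | a | w | d | e
1 | 2 | r | 2 | 7
2 | 3 | r | 3 | 5
3 | 4 | s | 4 | 4
4 | 3 | r | 3 | 5
5 | 3 | r | 3 | 5
5 | 4 | s | 4 | 4
6 | 5 | q | 5 | 5
8 | 9 | s | 9 | 8
Witness: (8, 9, 's', 9, 8) appears 0× in E1 but 1× in E2.

no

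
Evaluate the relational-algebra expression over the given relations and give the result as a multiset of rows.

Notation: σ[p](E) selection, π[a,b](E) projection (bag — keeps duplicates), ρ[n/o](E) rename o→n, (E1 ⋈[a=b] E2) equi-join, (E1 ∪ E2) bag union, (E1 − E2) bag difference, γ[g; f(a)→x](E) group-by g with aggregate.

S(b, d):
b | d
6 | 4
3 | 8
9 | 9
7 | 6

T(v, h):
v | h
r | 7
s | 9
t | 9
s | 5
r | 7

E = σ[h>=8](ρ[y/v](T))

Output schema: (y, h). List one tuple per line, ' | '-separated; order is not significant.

Row counts bottom-up:
  T → 5
  ρ[y/v](T) → 5
  σ[h>=8](ρ[y/v](T)) → 2

== RESULT ==
y | h
s | 9
t | 9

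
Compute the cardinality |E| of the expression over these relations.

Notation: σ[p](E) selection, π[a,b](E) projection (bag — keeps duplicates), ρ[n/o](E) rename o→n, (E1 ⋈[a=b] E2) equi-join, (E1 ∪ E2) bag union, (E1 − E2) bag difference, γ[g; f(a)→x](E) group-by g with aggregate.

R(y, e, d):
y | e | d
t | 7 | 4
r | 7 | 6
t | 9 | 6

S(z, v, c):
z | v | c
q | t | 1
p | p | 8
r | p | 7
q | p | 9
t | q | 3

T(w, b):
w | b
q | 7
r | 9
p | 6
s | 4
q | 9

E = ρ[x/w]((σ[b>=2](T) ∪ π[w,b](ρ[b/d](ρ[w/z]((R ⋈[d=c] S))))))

Stepwise |·|:
  T → 5
  σ[b>=2](T) → 5
  R → 3
  S → 5
  (R ⋈[d=c] S) → 0
  ρ[w/z]((R ⋈[d=c] S)) → 0
  ρ[b/d](ρ[w/z]((R ⋈[d=c] S))) → 0
  π[w,b](ρ[b/d](ρ[w/z]((R ⋈[d=c] S)))) → 0
  (σ[b>=2](T) ∪ π[w,b](ρ[b/d](ρ[w/z]((R ⋈[d=c] S))))) → 5
  ρ[x/w]((σ[b>=2](T) ∪ π[w,b](ρ[b/d](ρ[w/z]((R ⋈[d=c] S)))))) → 5

|E| = 5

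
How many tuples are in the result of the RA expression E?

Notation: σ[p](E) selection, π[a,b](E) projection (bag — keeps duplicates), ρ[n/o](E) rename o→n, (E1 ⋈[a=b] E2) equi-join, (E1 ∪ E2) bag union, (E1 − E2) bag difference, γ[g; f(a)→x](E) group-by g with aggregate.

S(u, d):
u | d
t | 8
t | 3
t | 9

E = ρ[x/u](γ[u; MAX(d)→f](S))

Stepwise |·|:
  S → 3
  γ[u; MAX(d)→f](S) → 1
  ρ[x/u](γ[u; MAX(d)→f](S)) → 1

|E| = 1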